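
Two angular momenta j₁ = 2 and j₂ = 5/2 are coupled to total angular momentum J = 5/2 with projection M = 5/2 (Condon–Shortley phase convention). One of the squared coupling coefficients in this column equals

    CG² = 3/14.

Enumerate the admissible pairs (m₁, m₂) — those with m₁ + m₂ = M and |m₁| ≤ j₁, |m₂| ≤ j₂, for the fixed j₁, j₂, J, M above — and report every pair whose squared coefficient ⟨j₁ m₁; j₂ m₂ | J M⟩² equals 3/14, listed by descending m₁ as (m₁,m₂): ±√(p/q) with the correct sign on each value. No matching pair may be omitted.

Admissible pairs with m₁+m₂ = M = 5/2: (0,5/2), (1,3/2), (2,1/2)
  (m₁,m₂)=(2,1/2): CG² = 3/14, CG = +√(3/14)   ← matches the target
  (m₁,m₂)=(1,3/2): CG² = 3/7, CG = −√(3/7)
  (m₁,m₂)=(0,5/2): CG² = 5/14, CG = +√(5/14)
Pairs with CG² = 3/14: (2,1/2): +√(3/14)

(2,1/2): +√(3/14)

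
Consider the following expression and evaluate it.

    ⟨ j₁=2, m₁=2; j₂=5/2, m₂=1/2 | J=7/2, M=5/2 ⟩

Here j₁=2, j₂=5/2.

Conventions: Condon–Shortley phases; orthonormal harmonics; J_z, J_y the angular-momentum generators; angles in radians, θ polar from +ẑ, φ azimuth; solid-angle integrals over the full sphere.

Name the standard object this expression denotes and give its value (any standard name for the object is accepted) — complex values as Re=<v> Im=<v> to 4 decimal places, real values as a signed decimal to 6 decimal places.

Clebsch–Gordan coefficient, +√(32/63) ≈ +0.712697

This is a Clebsch–Gordan (vector-coupling) coefficient.
j₁+j₂−J=1  J+j₁−j₂=3  J−j₁+j₂=4  j₁+j₂+J+1=9
(j₁±m₁, j₂±m₂, J±M) = (4,0,3,2,6,1)
P² = 4608/7
sum k=0..0:
  [0] +1/36 = 1/36
S = 1/36
C² = P²·S² = 32/63 ; C = +0.712697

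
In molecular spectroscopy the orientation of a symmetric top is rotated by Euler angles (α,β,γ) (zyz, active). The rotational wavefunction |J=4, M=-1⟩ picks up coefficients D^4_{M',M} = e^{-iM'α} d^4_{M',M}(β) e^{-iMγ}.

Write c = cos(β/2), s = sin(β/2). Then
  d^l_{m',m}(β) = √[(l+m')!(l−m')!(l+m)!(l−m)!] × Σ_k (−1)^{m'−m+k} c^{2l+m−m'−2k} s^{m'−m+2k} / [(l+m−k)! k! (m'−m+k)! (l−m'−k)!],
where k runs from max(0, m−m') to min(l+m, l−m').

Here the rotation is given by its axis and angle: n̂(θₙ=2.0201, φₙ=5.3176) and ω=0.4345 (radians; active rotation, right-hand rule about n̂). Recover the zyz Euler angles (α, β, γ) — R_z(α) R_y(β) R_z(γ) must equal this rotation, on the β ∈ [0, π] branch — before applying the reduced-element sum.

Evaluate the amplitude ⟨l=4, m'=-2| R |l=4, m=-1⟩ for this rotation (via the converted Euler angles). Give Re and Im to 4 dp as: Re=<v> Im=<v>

Axis–angle → zyz. n̂ = (sinθₙcosφₙ, sinθₙsinφₙ, cosθₙ) = (+0.512469, -0.740760, -0.434338), ω = 0.4345.
R = I cosω + sinω [n̂]ₓ + (1−cosω) n̂n̂ᵀ gives
  R = [+0.931483, +0.147564, -0.332511; -0.218111, +0.958068, -0.185831; +0.291146, +0.245623, +0.924610]
β = atan2(√(R₁₃²+R₂₃²), R₃₃) = 0.390786; α = atan2(R₂₃, R₁₃) mod 2π = 3.651223; γ = atan2(R₃₂, −R₃₁) mod 2π = 2.440801
Split into d^4_{-2,-1}(β=0.3908) × two z-phases.
c=cos(0.390786/2)=0.980971, s=sin(0.390786/2)=0.194152; N=√[2·720·6·120]=1018.233765
k∈{1,2,3} keeps every argument non-negative
  k=1: (−1)^0·1018.2338/(240)·0.9810^7·0.1942^1 = +0.720067
  k=2: (−1)^1·1018.2338/(48)·0.9810^5·0.1942^3 = -0.141031
  k=3: (−1)^2·1018.2338/(72)·0.9810^3·0.1942^5 = +0.003683
d^4_{-2,-1}(0.3908) = +0.720067 -0.141031 +0.003683 = +0.582719
Phases: e^{-i·(-2)·3.6512}=+0.523996+0.851721i, e^{-i·(-1)·2.4408}=-0.764332+0.644823i ⇒ D=-0.553418-0.182456i

Re=-0.5534 Im=-0.1825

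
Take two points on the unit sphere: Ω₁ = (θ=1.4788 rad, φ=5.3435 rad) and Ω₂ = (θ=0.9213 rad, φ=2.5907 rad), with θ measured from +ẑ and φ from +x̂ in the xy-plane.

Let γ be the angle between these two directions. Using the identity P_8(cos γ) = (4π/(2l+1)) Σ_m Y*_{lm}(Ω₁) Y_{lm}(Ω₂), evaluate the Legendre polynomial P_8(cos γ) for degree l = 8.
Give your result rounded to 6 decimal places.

0.318063

Summing Y*_{l m}(θ₁,φ₁)·Y_{l m}(θ₂,φ₂) over m ∈ [−8, 8]; prefactor 4π/(2·8+1) = 0.739198:
  m=-8: Y*=0.16451 - 0.47030j  Y=-0.02506 - 0.07955j  product -0.04153 - 0.00130j
  m=-7: Y*=0.17595 - 0.05339j  Y=0.19135 + 0.16603j  product 0.04253 + 0.01900j
  m=-6: Y*=-0.25611 - 0.19271j  Y=-0.42508 - 0.07024j  product 0.09533 + 0.09991j
  m=-5: Y*=0.00293 - 0.21013j  Y=0.36274 - 0.14789j  product -0.03001 - 0.07665j
  m=-4: Y*=-0.21299 + 0.15114j  Y=-0.01497 + 0.02042j  product 0.00010 - 0.00661j
  m=-3: Y*=-0.20915 - 0.06990j  Y=-0.02820 + 0.34366j  product 0.02992 - 0.06991j
  m=-2: Y*=0.07106 + 0.22293j  Y=-0.09833 - 0.19405j  product 0.03627 - 0.03571j
  m=-1: Y*=-0.13243 + 0.18121j  Y=-0.21799 - 0.13392j  product 0.05314 - 0.02177j
  m=+0: Y*=0.22583 + 0.00000j  Y=0.26029 + 0.00000j  product 0.05878 + 0.00000j
  m=+1: Y*=0.13243 + 0.18121j  Y=0.21799 - 0.13392j  product 0.05314 + 0.02177j
  m=+2: Y*=0.07106 - 0.22293j  Y=-0.09833 + 0.19405j  product 0.03627 + 0.03571j
  m=+3: Y*=0.20915 - 0.06990j  Y=0.02820 + 0.34366j  product 0.02992 + 0.06991j
  m=+4: Y*=-0.21299 - 0.15114j  Y=-0.01497 - 0.02042j  product 0.00010 + 0.00661j
  m=+5: Y*=-0.00293 - 0.21013j  Y=-0.36274 - 0.14789j  product -0.03001 + 0.07665j
  m=+6: Y*=-0.25611 + 0.19271j  Y=-0.42508 + 0.07024j  product 0.09533 - 0.09991j
  m=+7: Y*=-0.17595 - 0.05339j  Y=-0.19135 + 0.16603j  product 0.04253 - 0.01900j
  m=+8: Y*=0.16451 + 0.47030j  Y=-0.02506 + 0.07955j  product -0.04153 + 0.00130j
Σ over m = 0.43028 - 0.00000j; ×(4π/17) → 0.31806 - 0.00000j. Real part: 0.318063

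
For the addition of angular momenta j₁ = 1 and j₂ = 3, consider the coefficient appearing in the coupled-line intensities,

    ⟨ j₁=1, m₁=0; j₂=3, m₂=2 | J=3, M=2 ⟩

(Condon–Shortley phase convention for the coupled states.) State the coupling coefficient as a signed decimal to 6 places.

triangle: 1!·1!·5!/8! = 120/40320
(j±m)!: 1!·1!·5!·1!·5!·1! = 14400
prefactor² = (2J+1)·Δ·N² = 300
  k=0: +1/(0!·1!·1!·5!·0!·0!) = 1/120
  k=1: −1/(1!·0!·0!·4!·1!·1!) = -1/24
Σ = -1/30  ⇒  CG² = 300·(-1/30)² = 1/3
CG = −√(1/3) = -0.577350

−√(1/3) = -0.577350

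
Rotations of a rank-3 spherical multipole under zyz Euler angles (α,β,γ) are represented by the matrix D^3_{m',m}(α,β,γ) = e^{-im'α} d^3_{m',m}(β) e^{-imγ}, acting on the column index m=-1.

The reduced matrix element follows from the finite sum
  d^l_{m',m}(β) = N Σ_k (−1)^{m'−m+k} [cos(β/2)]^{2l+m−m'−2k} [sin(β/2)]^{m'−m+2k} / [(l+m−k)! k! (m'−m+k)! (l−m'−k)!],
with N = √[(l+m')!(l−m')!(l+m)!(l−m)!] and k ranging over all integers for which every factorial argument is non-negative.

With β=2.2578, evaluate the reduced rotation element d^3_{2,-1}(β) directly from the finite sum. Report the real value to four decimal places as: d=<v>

d^3_{2,-1}(β=2.2578) via the finite sum:
With c≡cos(β/2)=0.427654 and s≡sin(β/2)=0.903942, N=[120·1·2·24]^{1/2}=75.894664
Admissible k: 0..1 (factorial args all ≥0)
  k=0: (−1)^3·75.8947/(12)·0.4277^3·0.9039^3 = -0.365368
  k=1: (−1)^4·75.8947/(24)·0.4277^1·0.9039^5 = +0.816200
d^3_{2,-1}(2.2578) = -0.365368 +0.816200 = +0.450831

d=0.4508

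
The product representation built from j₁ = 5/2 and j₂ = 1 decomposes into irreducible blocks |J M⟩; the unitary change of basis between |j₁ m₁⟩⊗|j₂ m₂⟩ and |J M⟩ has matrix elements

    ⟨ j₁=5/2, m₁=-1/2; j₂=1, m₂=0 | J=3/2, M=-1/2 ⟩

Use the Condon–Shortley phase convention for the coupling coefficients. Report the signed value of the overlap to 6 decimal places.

-0.632456  (= −√(2/5))

j₁+j₂−J=2  J+j₁−j₂=3  J−j₁+j₂=0  j₁+j₂+J+1=6
(j₁±m₁, j₂±m₂, J±M) = (2,3,1,1,1,2)
P² = 8/5
sum k=1..1:
  [1] −1/2 = -1/2
S = -1/2
C² = P²·S² = 2/5 ; C = -0.632456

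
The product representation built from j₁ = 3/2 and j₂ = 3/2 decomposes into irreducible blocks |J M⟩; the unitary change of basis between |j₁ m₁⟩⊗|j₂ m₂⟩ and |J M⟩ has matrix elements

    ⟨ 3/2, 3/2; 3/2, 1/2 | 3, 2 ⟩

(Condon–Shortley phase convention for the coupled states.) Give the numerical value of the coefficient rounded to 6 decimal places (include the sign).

√[7·0!3!3!/7! · 3!0!2!1!5!1!] = √(72)
  +(−1)^0/∏(0,0,0,2,3,1)! = 1/12  (running 1/12)
⟨..|..⟩ = √(72)·(1/12) = +0.707107

+√(1/2) = +0.707107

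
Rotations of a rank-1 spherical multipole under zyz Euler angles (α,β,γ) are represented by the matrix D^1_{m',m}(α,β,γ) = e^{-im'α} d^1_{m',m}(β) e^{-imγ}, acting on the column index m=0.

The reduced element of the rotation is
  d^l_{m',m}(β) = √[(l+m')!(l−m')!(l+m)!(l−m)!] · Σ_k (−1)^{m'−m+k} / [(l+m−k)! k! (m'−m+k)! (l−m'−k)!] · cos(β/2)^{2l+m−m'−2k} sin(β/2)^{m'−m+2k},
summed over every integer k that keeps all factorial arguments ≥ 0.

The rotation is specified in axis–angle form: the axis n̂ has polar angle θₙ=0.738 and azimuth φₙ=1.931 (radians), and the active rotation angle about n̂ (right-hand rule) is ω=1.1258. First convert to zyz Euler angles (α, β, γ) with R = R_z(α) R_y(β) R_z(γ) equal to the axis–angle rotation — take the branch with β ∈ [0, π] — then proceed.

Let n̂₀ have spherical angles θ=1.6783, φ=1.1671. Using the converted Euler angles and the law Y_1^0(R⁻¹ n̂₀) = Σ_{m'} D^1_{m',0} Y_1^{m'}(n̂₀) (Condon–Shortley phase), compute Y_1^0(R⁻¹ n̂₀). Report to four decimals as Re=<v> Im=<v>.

Axis–angle → zyz. n̂ = (sinθₙcosφₙ, sinθₙsinφₙ, cosθₙ) = (-0.237142, +0.629632, +0.739816), ω = 1.1258.
R = I cosω + sinω [n̂]ₓ + (1−cosω) n̂n̂ᵀ gives
  R = [+0.462484, -0.752807, +0.468392; +0.582727, +0.656243, +0.479348; -0.668235, +0.051254, +0.742182]
β = atan2(√(R₁₃²+R₂₃²), R₃₃) = 0.734476; α = atan2(R₂₃, R₁₃) mod 2π = 0.796958; γ = atan2(R₃₂, −R₃₁) mod 2π = 0.076550
Need the full column D^1_{m',0} for m'=−1..1 at α=0.7970, β=0.7345, γ=0.0766.
cos(β/2)=0.933323, sin(β/2)=0.359039
d^1_{-1,0}: single k=1 term ⇒ +0.473902;  D = +0.331203+0.338950i
d^1_{0,0}: k∈[0..1] ⇒ +0.871091 -0.128909 = +0.742182;  D = +0.742182+0.000000i
d^1_{1,0}: single k=0 term ⇒ -0.473902;  D = -0.331203+0.338950i
Y_1^{m'}(θ=1.6783,φ=1.1671) and Σ D·Y over m':
  (+0.3312+0.3390i)·(+0.1349-0.3159i)  (+0.7422+0.0000i)·(-0.0524+0.0000i)  (-0.3312+0.3390i)·(-0.1349-0.3159i)
Y_1^0(R⁻¹ n̂) = +0.264612+0.000000i

Re=0.2646 Im=0.0000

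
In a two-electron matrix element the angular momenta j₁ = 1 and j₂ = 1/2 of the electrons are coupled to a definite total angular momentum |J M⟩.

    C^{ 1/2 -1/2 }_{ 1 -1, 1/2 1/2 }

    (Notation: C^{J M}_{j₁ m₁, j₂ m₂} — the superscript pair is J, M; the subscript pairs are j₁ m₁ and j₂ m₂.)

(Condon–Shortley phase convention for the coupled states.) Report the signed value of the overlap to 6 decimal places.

-0.816497  (= −√(2/3))

√[2·1!1!0!/3! · 0!2!1!0!0!1!] = √(2/3)
  +(−1)^1/∏(1,0,1,0,0,0)! = -1  (running -1)
⟨..|..⟩ = √(2/3)·(-1) = -0.816497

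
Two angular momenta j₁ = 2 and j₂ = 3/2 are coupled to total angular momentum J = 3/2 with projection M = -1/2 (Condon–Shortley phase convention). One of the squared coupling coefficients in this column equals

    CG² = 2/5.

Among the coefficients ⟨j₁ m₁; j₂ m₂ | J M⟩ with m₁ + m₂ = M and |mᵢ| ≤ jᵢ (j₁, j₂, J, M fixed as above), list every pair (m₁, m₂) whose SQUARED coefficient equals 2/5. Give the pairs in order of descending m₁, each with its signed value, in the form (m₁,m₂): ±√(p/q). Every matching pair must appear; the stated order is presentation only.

Admissible pairs with m₁+m₂ = M = -1/2: (-2,3/2), (-1,1/2), (0,-1/2), (1,-3/2)
  (m₁,m₂)=(1,-3/2): CG² = 2/5, CG = +√(2/5)   ← matches the target
  (m₁,m₂)=(0,-1/2): CG² = 1/5, CG = −√(1/5)
  (m₁,m₂)=(-1,1/2): CG² = 0/1, CG = 0
  (m₁,m₂)=(-2,3/2): CG² = 2/5, CG = +√(2/5)   ← matches the target
Pairs with CG² = 2/5: (1,-3/2): +√(2/5); (-2,3/2): +√(2/5)

(1,-3/2): +√(2/5); (-2,3/2): +√(2/5)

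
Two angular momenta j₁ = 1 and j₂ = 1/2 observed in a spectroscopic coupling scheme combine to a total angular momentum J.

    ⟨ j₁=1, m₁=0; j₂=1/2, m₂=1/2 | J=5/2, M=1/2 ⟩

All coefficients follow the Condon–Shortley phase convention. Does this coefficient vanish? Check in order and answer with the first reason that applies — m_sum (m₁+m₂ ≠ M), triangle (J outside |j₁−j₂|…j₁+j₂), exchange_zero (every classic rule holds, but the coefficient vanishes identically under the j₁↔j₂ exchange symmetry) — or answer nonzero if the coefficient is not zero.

m-sum: m₁+m₂ = 0+1/2 = 1/2, M = 1/2  ✓
triangle: need |j₁−j₂| ≤ J ≤ j₁+j₂, i.e. J ∈ [1/2, 3/2]; J = 5/2 is outside ✗ ⇒ coefficient is 0

triangle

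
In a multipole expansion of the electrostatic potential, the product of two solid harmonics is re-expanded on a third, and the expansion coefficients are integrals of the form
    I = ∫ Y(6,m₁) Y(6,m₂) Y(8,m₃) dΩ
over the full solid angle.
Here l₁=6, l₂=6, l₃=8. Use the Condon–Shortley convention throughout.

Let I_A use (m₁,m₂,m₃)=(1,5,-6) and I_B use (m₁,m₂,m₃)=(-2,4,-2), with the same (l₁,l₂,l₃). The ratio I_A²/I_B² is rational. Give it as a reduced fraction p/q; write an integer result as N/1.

1573/336

l's match ⇒ only the (l;m) 3-j factors differ between A and B.
A: triangle coeff Δ(6,6,8) = 1/1309458150; Σ_t [3,4]: t=3:−1/348364800 t=4:+1/609638400 = -1/812851200; (3j)²=11/2261 [(6 6 8; 1 5 -6)], sign=-1
B: triangle coeff Δ(6,6,8) = 1/1309458150; Σ_t [2,4]: t=2:+1/232243200 t=3:−1/21772800 t=4:+1/19906560 = 1/116121600; (3j)²=48/46189 [(6 6 8; -2 4 -2)], sign=+1
I_A²/I_B² = (11/2261)/(48/46189) = 1573/336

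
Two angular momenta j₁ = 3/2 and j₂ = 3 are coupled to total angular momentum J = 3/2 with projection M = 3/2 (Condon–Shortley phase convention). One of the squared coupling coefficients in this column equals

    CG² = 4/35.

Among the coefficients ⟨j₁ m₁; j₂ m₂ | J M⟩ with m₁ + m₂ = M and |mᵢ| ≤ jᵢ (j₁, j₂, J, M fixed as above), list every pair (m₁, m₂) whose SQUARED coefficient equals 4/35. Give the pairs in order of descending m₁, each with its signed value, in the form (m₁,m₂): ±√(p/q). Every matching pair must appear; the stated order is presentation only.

(1/2,1): −√(4/35)

Admissible pairs with m₁+m₂ = M = 3/2: (-3/2,3), (-1/2,2), (1/2,1), (3/2,0)
  (m₁,m₂)=(3/2,0): CG² = 1/35, CG = +√(1/35)
  (m₁,m₂)=(1/2,1): CG² = 4/35, CG = −√(4/35)   ← matches the target
  (m₁,m₂)=(-1/2,2): CG² = 2/7, CG = +√(2/7)
  (m₁,m₂)=(-3/2,3): CG² = 4/7, CG = −√(4/7)
Pairs with CG² = 4/35: (1/2,1): −√(4/35)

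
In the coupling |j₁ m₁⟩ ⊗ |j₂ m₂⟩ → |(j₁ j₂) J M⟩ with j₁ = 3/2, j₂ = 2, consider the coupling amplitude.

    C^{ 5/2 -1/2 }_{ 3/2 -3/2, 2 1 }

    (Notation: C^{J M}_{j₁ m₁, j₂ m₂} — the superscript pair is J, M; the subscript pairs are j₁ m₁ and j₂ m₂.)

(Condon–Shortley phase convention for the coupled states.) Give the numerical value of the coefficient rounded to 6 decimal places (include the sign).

-0.621059  (= −√(27/70))

triangle: 1!*2!*3!/7! = 12/5040
(j±m)!: 0!*3!*3!*1!*2!*3! = 432
prefactor² = (2J+1)*Δ*N² = 216/35
  k=1: −1/(1!*0!*2!*2!*0!*1!) = -1/4
Σ = -1/4  ⇒  CG² = 216/35*(-1/4)² = 27/70
CG = −√(27/70) = -0.621059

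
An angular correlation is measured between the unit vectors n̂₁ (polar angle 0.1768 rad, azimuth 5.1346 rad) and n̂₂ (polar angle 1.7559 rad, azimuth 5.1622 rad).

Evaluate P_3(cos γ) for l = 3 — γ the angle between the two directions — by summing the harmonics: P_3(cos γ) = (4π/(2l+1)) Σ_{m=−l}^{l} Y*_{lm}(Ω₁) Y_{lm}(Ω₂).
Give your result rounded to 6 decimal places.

Addition theorem: P_3(cos γ) = (4π/7) Σ_m Y*_{lm}(Ω₁) Y_{lm}(Ω₂), m = −3…3:
  [-3]  conj(Y_{3,-3})(Ω₁) = (-0.002166, 0.000680) ; Y_{3,-3}(Ω₂) = (-0.386537, -0.086991) ; Δ = (0.000896, -0.000074)
  [-2]  conj(Y_{3,-2})(Ω₁) = (-0.020670, -0.023266) ; Y_{3,-2}(Ω₂) = (0.113015, -0.142306) ; Δ = (-0.005647, 0.000312)
  [-1]  conj(Y_{3,-1})(Ω₁) = (0.089566, -0.199379) ; Y_{3,-1}(Ω₂) = (-0.114724, -0.237612) ; Δ = (-0.057650, 0.001592)
  [+0]  conj(Y_{3,0})(Ω₁) = (0.677899, -0.000000) ; Y_{3,0}(Ω₂) = (0.194415, 0.000000) ; Δ = (0.131794, 0.000000)
  [+1]  conj(Y_{3,1})(Ω₁) = (-0.089566, -0.199379) ; Y_{3,1}(Ω₂) = (0.114724, -0.237612) ; Δ = (-0.057650, -0.001592)
  [+2]  conj(Y_{3,2})(Ω₁) = (-0.020670, 0.023266) ; Y_{3,2}(Ω₂) = (0.113015, 0.142306) ; Δ = (-0.005647, -0.000312)
  [+3]  conj(Y_{3,3})(Ω₁) = (0.002166, 0.000680) ; Y_{3,3}(Ω₂) = (0.386537, -0.086991) ; Δ = (0.000896, 0.000074)
Σ over m = (0.006992, 0.000000); ×(4π/7) → (0.012553, 0.000000). Real part: 0.012553

0.012553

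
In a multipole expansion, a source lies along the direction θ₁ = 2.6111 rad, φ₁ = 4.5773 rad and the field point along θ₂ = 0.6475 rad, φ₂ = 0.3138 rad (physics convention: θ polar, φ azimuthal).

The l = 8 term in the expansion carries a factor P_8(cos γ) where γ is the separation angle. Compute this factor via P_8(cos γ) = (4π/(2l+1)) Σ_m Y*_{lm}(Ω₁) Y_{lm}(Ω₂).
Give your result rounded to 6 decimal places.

-0.122035

Term-by-term m-sum for l=8 (normalisation 4π/17 = 0.739198):
  term(m=-8) = -0.000018+0.000009i   from Y*(Ω₁)=+0.001042-0.001953i, Y(Ω₂)=-0.007292-0.005330i
  term(m=-7) = +0.000000+0.000721i   from Y*(Ω₁)=-0.012240-0.008834i, Y(Ω₂)=-0.027985-0.038722i
  term(m=-6) = +0.008955+0.004307i   from Y*(Ω₁)=-0.044212+0.046493i, Y(Ω₂)=-0.047542-0.147400i
  term(m=-5) = +0.050253-0.040112i   from Y*(Ω₁)=+0.118653+0.148102i, Y(Ω₂)=+0.000609-0.338823i
  term(m=-4) = -0.042010-0.183752i   from Y*(Ω₁)=+0.335277-0.201137i, Y(Ω₂)=+0.149636-0.458292i
  term(m=-3) = -0.171114-0.039007i   from Y*(Ω₁)=-0.201761-0.470287i, Y(Ω₂)=+0.201883-0.277239i
  term(m=-2) = +0.021115-0.026487i   from Y*(Ω₁)=-0.261683+0.072473i, Y(Ω₂)=-0.100975+0.073252i
  term(m=-1) = +0.049259+0.102263i   from Y*(Ω₁)=-0.037116-0.273079i, Y(Ω₂)=-0.391760+0.127135i
  term(m=+0) = +0.002031+0.000000i   from Y*(Ω₁)=-0.378475-0.000000i, Y(Ω₂)=-0.005365+0.000000i
  term(m=+1) = +0.049259-0.102263i   from Y*(Ω₁)=+0.037116-0.273079i, Y(Ω₂)=+0.391760+0.127135i
  term(m=+2) = +0.021115+0.026487i   from Y*(Ω₁)=-0.261683-0.072473i, Y(Ω₂)=-0.100975-0.073252i
  term(m=+3) = -0.171114+0.039007i   from Y*(Ω₁)=+0.201761-0.470287i, Y(Ω₂)=-0.201883-0.277239i
  term(m=+4) = -0.042010+0.183752i   from Y*(Ω₁)=+0.335277+0.201137i, Y(Ω₂)=+0.149636+0.458292i
  term(m=+5) = +0.050253+0.040112i   from Y*(Ω₁)=-0.118653+0.148102i, Y(Ω₂)=-0.000609-0.338823i
  term(m=+6) = +0.008955-0.004307i   from Y*(Ω₁)=-0.044212-0.046493i, Y(Ω₂)=-0.047542+0.147400i
  term(m=+7) = +0.000000-0.000721i   from Y*(Ω₁)=+0.012240-0.008834i, Y(Ω₂)=+0.027985-0.038722i
  term(m=+8) = -0.000018-0.000009i   from Y*(Ω₁)=+0.001042+0.001953i, Y(Ω₂)=-0.007292+0.005330i
Accumulated sum -0.165090-0.000000i; after 4π/(2l+1) scaling, -0.122035-0.000000i ⇒ P_8 = -0.122035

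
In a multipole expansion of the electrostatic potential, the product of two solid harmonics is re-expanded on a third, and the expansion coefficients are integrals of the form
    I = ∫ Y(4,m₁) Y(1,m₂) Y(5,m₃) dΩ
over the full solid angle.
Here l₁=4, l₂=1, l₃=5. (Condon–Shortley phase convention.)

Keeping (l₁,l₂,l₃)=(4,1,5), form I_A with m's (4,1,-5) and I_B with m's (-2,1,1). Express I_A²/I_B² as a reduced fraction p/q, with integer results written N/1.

15/2

l's match ⇒ only the (l;m) 3-j factors differ between A and B.
A: triangle coeff Δ(4,1,5) = 1/495; Σ_t [0,0]: t=0:+1/80640 = 1/80640; (3j)²=1/11 [(4 1 5; 4 1 -5)], sign=+1
B: triangle coeff Δ(4,1,5) = 1/495; Σ_t [0,0]: t=0:+1/2880 = 1/2880; (3j)²=2/165 [(4 1 5; -2 1 1)], sign=+1
I_A²/I_B² = (1/11)/(2/165) = 15/2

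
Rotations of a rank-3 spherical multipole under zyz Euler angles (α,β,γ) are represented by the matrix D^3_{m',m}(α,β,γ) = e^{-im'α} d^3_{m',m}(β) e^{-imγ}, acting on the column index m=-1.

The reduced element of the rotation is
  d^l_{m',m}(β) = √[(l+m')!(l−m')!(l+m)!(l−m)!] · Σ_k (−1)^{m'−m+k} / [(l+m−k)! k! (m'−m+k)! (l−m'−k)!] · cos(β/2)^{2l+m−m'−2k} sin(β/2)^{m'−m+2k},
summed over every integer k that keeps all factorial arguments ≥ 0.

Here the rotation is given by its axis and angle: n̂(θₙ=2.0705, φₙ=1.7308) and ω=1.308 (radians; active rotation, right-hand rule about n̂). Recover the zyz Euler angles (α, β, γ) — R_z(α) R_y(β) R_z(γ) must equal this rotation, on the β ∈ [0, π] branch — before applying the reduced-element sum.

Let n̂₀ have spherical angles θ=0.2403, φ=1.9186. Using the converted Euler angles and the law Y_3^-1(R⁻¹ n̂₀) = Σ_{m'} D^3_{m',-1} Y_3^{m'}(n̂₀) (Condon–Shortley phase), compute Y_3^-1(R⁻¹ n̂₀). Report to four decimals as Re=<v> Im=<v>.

Axis–angle → zyz. n̂ = (sinθₙcosφₙ, sinθₙsinφₙ, cosθₙ) = (-0.139841, +0.866513, -0.479165), ω = 1.3080.
R = I cosω + sinω [n̂]ₓ + (1−cosω) n̂n̂ᵀ gives
  R = [+0.274257, +0.373019, +0.886363; -0.552409, +0.815571, -0.172301; -0.787164, -0.442380, +0.429736]
β = atan2(√(R₁₃²+R₂₃²), R₃₃) = 1.126596; α = atan2(R₂₃, R₁₃) mod 2π = 6.091188; γ = atan2(R₃₂, −R₃₁) mod 2π = 5.771181
Need the full column D^3_{m',-1} for m'=−3..3 at α=6.0912, β=1.1266, γ=5.7712.
cos(β/2)=0.845499, sin(β/2)=0.533978
d^3_{-3,-1}: single k=2 term ⇒ +0.564343;  D = +0.262003-0.499838i
d^3_{-2,-1}: k∈[1..2] ⇒ +0.729604 -0.582020 = +0.147584;  D = +0.092202-0.115239i
d^3_{-1,-1}: k∈[0..2] ⇒ +0.365323 -1.165702 +0.348714 = -0.451665;  D = -0.344286+0.292351i
d^3_{0,-1}: k∈[0..2] ⇒ -0.799242 +0.956357 -0.127151 = +0.029964;  D = +0.026122-0.014680i
d^3_{1,-1}: k∈[0..2] ⇒ +0.874277 -0.464952 +0.023181 = +0.432506;  D = +0.410549-0.136055i
d^3_{2,-1}: k∈[0..1] ⇒ -0.582020 +0.116072 = -0.465948;  D = -0.462135+0.059483i
d^3_{3,-1}: single k=0 term ⇒ +0.225094;  D = +0.224633+0.014393i
Y_3^{m'}(θ=0.2403,φ=1.9186) and Σ D·Y over m':
  (+0.2620-0.4998i)·(+0.0049+0.0028i)  (+0.0922-0.1152i)·(-0.0432+0.0360i)  (-0.3443+0.2924i)·(-0.0974-0.2688i)  (+0.0261-0.0147i)·(+0.6223+0.0000i)  (+0.4105-0.1361i)·(+0.0974-0.2688i)  (-0.4621+0.0595i)·(-0.0432-0.0360i)  (+0.2246+0.0144i)·(-0.0049+0.0028i)
Y_3^-1(R⁻¹ n̂) = +0.155627-0.047428i

Re=0.1556 Im=-0.0474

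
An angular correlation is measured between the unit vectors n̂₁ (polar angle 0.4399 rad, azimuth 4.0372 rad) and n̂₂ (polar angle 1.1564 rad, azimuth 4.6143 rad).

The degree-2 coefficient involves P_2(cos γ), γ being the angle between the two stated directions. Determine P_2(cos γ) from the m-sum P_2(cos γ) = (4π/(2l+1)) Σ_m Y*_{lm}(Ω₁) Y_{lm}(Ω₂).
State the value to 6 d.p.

Summing Y*_{l m}(θ₁,φ₁)·Y_{l m}(θ₂,φ₂) over m ∈ [−2, 2]; prefactor 4π/(2·2+1) = 2.513274:
  term(m=-2) = (0.009174, -0.020733)   from Y*(Ω₁)=(-0.015316, 0.068355), Y(Ω₂)=(-0.317445, -0.063087)
  term(m=-1) = (0.071028, -0.046242)   from Y*(Ω₁)=(-0.186055, -0.232356), Y(Ω₂)=(-0.027884, 0.283360)
  term(m=+0) = (-0.074390, 0.000000)   from Y*(Ω₁)=(0.459197, -0.000000), Y(Ω₂)=(-0.162001, 0.000000)
  term(m=+1) = (0.071028, 0.046242)   from Y*(Ω₁)=(0.186055, -0.232356), Y(Ω₂)=(0.027884, 0.283360)
  term(m=+2) = (0.009174, 0.020733)   from Y*(Ω₁)=(-0.015316, -0.068355), Y(Ω₂)=(-0.317445, 0.063087)
Total Σ_m = (0.086015, -0.000000). Multiply by 2.513274: (0.216179, -0.000000). P_2(cos γ) = 0.216179

0.216179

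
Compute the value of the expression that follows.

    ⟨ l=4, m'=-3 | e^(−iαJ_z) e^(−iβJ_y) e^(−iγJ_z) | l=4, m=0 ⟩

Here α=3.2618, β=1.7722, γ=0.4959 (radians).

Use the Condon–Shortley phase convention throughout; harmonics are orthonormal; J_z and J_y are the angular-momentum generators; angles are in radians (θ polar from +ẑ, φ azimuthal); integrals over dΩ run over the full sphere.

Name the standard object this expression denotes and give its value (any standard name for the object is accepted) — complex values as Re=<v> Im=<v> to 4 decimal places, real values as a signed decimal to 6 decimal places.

Wigner D-matrix element, Re=0.2604 Im=0.0982

This is a Wigner D-matrix element — the rotation-matrix element ⟨l m'| R(α,β,γ) |l m⟩ in the angular-momentum basis.
First d^4_{-3,0}(β=1.7722), then the phase factors e^{-i(-3)α} and e^{-i(0)γ}:
c=cos(1.772200/2)=0.632438, s=sin(1.772200/2)=0.774611; N=√[1·5040·24·24]=1703.830978
k∈{3,4} keeps every argument non-negative
  k=3: (−1)^0·1703.8310/(144)·0.6324^5·0.7746^3 = +0.556422
  k=4: (−1)^1·1703.8310/(144)·0.6324^3·0.7746^5 = -0.834711
d^4_{-3,0}(1.7722) = +0.556422 -0.834711 = -0.278289
Attach z-rotation phases: D = e^{-i(-3)(3.2618)}·(-0.278289)·e^{-i(0)(0.4959)} = +0.260389+0.098196i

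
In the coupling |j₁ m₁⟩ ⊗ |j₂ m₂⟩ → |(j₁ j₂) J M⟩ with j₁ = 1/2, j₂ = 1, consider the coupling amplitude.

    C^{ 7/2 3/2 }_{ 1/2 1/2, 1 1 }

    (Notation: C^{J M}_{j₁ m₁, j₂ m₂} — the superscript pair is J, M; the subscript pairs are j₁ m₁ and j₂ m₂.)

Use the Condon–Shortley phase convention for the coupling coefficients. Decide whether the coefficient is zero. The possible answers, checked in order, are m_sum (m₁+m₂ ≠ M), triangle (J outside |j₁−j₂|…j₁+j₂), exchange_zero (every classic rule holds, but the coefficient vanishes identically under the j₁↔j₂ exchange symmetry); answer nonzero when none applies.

triangle

m-sum: m₁+m₂ = 1/2+1 = 3/2, M = 3/2  ✓
triangle: need |j₁−j₂| ≤ J ≤ j₁+j₂, i.e. J ∈ [1/2, 3/2]; J = 7/2 is outside ✗ ⇒ coefficient is 0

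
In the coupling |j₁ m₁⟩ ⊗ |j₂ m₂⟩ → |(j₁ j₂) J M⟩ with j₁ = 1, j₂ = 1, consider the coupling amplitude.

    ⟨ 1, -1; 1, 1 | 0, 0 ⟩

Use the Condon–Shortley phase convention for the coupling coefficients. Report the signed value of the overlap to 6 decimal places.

+0.577350

√[1·2!0!0!/3! · 0!2!2!0!0!0!] = √(4/3)
  +(−1)^2/∏(2,0,0,0,0,0)! = 1/2  (running 1/2)
⟨..|..⟩ = √(4/3)·(1/2) = +0.577350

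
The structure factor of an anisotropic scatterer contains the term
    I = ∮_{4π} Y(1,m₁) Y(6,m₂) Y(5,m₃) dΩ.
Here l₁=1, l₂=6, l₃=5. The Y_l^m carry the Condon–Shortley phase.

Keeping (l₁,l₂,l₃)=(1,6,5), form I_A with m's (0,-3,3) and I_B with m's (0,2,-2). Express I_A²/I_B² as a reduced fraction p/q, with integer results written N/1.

l's match ⇒ only the (l;m) 3-j factors differ between A and B.
A: triangle coeff Δ(1,6,5) = 1/858; Σ_t [1,1]: t=1:−1/80640 = -1/80640; (3j)²=9/286 [(1 6 5; 0 -3 3)], sign=-1
B: triangle coeff Δ(1,6,5) = 1/858; Σ_t [1,1]: t=1:−1/30240 = -1/30240; (3j)²=16/429 [(1 6 5; 0 2 -2)], sign=+1
I_A²/I_B² = (9/286)/(16/429) = 27/32

27/32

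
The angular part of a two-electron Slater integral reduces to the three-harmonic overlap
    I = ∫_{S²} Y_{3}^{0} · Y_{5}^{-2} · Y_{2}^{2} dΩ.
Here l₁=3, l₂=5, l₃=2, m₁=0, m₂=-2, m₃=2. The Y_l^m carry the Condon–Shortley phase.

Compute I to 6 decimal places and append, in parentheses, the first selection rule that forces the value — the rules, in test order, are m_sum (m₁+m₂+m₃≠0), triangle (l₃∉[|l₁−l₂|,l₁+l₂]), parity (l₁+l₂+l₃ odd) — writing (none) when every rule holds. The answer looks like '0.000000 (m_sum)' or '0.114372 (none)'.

Checks pass: Σm=0; 10 even; l₃=2∈[2,8].
(2·3+1)(2·5+1)(2·2+1) = 385
Δ: 6! 0! 4! / 11! → 1/2310
sum: t=3:−1/144 = -1/144
3j²(3 5 2; 0 0 0) = Δ·Π!·Σ² = 10/231  (sign -1)
sum: t=3:−1/864 = -1/864
3j²(3 5 2; 0 -2 2) = Δ·Π!·Σ² = 1/66  (sign -1)
combine: 4πI² = 385·10/231·1/66 = 25/99
take √, sign +1: I = 0.14175797
No selection rule forces the value: the integral is nonzero (none).

0.141758 (none)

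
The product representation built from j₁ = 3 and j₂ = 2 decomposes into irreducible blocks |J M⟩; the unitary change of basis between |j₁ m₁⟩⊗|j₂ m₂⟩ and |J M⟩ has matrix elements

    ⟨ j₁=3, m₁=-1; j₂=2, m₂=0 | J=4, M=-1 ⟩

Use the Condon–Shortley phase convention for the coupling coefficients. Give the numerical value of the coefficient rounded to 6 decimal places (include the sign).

−√(3/28) = -0.327327

√[9·1!5!3!/10! · 2!4!2!2!3!5!] = √(1728/7)
  +(−1)^0/∏(0,1,4,2,1,1)! = 1/48  (running 1/48)
  +(−1)^1/∏(1,0,3,1,2,2)! = -1/24  (running -1/48)
⟨..|..⟩ = √(1728/7)·(-1/48) = -0.327327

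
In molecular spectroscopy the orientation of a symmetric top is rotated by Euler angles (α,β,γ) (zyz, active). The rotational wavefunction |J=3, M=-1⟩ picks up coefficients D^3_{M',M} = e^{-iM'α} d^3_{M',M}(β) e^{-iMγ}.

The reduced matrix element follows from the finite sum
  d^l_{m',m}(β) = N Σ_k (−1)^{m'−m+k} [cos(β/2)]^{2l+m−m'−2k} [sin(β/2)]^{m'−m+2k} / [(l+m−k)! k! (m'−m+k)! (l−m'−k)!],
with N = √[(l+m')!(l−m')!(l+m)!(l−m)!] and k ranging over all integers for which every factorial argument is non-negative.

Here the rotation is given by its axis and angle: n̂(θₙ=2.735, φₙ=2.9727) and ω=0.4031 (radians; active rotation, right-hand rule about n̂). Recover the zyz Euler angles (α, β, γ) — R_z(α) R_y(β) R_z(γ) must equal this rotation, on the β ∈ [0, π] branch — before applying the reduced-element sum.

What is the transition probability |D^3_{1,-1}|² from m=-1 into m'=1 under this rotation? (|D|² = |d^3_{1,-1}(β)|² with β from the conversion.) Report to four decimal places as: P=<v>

Axis–angle → zyz. n̂ = (sinθₙcosφₙ, sinθₙsinφₙ, cosθₙ) = (-0.389855, +0.066477, -0.918474), ω = 0.4031.
R = I cosω + sinω [n̂]ₓ + (1−cosω) n̂n̂ᵀ gives
  R = [+0.932031, +0.358214, +0.054777; -0.362369, +0.920204, +0.148035; +0.002623, -0.157823, +0.987464]
β = atan2(√(R₁₃²+R₂₃²), R₃₃) = 0.158508; α = atan2(R₂₃, R₁₃) mod 2π = 1.216395; γ = atan2(R₃₂, −R₃₁) mod 2π = 4.695773
D^3_{1,-1}(1.2164,0.1585,4.6958) = e^{-i·1·1.2164}·d^3_{1,-1}(0.1585)·e^{-i·-1·4.6958}. Compute d first:
Half-angle: c=0.996861, s=0.079171. N=√(24·2·2·24)=48.000000
k∈{0,1,2} keeps every argument non-negative
  k=0: (−1)^2·48.0000/(8)·0.9969^4·0.0792^2 = +0.037138
  k=1: (−1)^3·48.0000/(6)·0.9969^2·0.0792^4 = -0.000312
  k=2: (−1)^4·48.0000/(48)·0.9969^0·0.0792^6 = +0.000000
d^3_{1,-1}(0.1585) = +0.037138 -0.000312 +0.000000 = +0.036826
|D^3_{1,-1}|² = |d^3_{1,-1}(β)|² = (+0.036826)² = 0.001356 (the z-rotation phases have unit modulus)

P=0.0014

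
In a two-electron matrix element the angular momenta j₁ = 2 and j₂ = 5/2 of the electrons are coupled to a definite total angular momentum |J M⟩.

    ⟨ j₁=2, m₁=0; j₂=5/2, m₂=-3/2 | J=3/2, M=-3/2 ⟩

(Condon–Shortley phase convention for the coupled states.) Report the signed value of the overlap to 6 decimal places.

-0.585540

triangle: 3!×1!×2!/7! = 12/5040
(j±m)!: 2!×2!×1!×4!×0!×3! = 576
prefactor² = (2J+1)×Δ×N² = 192/35
  k=1: −1/(1!×2!×1!×0!×0!×2!) = -1/4
Σ = -1/4  ⇒  CG² = 192/35×(-1/4)² = 12/35
CG = −√(12/35) = -0.585540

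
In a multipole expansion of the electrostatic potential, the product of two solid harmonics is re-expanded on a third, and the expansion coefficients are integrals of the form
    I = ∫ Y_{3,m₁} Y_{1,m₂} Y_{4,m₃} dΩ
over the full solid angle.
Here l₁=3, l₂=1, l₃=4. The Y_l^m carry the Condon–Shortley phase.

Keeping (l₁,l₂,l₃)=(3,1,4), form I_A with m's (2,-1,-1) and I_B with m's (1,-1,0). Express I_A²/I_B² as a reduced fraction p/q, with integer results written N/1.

Shared (l₁,l₂,l₃)=(3,1,4): N and (l;000)² cancel in I_A²/I_B².
A: Δ = 0!·6!·2!/9! = 1/252; Racah Σ t=0..0: t=0:+1/240 = 1/240; ⇒ 3j(3 1 4; 2 -1 -1)² = 1/84, sgn -1
B: Δ = 0!·6!·2!/9! = 1/252; Racah Σ t=0..0: t=0:+1/96 = 1/96; ⇒ 3j(3 1 4; 1 -1 0)² = 1/42, sgn +1
I_A²/I_B² = (1/84)/(1/42) = 1/2

1/2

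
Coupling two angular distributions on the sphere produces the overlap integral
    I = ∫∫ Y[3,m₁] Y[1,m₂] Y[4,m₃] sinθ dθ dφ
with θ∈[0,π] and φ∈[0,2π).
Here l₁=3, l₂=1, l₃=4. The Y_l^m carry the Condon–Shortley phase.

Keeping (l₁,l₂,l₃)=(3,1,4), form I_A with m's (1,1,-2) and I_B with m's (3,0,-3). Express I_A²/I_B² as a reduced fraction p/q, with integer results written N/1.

Shared (l₁,l₂,l₃)=(3,1,4): N and (l;000)² cancel in I_A²/I_B².
A: Δ = 0!·6!·2!/9! = 1/252; Racah Σ t=0..0: t=0:+1/96 = 1/96; ⇒ 3j(3 1 4; 1 1 -2)² = 5/84, sgn +1
B: Δ = 0!·6!·2!/9! = 1/252; Racah Σ t=0..0: t=0:+1/720 = 1/720; ⇒ 3j(3 1 4; 3 0 -3)² = 1/36, sgn -1
I_A²/I_B² = (5/84)/(1/36) = 15/7

15/7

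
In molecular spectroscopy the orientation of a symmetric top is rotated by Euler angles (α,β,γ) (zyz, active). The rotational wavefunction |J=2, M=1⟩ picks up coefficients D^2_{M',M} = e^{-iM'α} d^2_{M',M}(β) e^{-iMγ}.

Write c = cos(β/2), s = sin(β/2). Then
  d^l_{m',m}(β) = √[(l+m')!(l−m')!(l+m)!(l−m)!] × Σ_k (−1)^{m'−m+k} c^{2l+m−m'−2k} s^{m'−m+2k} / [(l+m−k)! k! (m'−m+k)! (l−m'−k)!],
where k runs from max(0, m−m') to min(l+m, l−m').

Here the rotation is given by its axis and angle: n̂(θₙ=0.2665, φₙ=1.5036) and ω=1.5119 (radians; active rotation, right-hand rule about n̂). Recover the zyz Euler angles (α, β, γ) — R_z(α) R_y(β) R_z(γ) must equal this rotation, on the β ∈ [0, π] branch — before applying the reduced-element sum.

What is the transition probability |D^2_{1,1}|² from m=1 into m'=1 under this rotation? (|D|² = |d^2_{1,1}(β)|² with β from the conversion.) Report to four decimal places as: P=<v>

Axis–angle → zyz. n̂ = (sinθₙcosφₙ, sinθₙsinφₙ, cosθₙ) = (+0.017683, +0.262762, +0.964699), ω = 1.5119.
R = I cosω + sinω [n̂]ₓ + (1−cosω) n̂n̂ᵀ gives
  R = [+0.059157, -0.958653, +0.278362; +0.967399, +0.123842, +0.220913; -0.246252, +0.256218, +0.934726]
β = atan2(√(R₁₃²+R₂₃²), R₃₃) = 0.363310; α = atan2(R₂₃, R₁₃) mod 2π = 0.670838; γ = atan2(R₃₂, −R₃₁) mod 2π = 0.805230
Split into d^2_{1,1}(β=0.3633) × two z-phases.
With c≡cos(β/2)=0.983546 and s≡sin(β/2)=0.180657, N=[6·1·6·1]^{1/2}=6.000000
k∈{0,1} keeps every argument non-negative
  k=0: (−1)^0·6.0000/(6)·0.9835^4·0.1807^0 = +0.935791
  k=1: (−1)^1·6.0000/(2)·0.9835^2·0.1807^2 = -0.094716
d^2_{1,1}(0.3633) = +0.935791 -0.094716 = +0.841075
|D^2_{1,1}|² = |d^2_{1,1}(β)|² = (+0.841075)² = 0.707407 (the z-rotation phases have unit modulus)

P=0.7074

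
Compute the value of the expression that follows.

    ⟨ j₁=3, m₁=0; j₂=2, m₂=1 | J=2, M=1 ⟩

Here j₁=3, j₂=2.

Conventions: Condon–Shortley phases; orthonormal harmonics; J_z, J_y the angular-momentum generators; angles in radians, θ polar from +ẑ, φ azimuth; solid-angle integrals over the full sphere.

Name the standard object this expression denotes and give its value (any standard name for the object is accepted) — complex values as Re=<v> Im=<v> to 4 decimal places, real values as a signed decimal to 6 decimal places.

Clebsch–Gordan coefficient, +√(2/7) ≈ +0.534522

This is a Clebsch–Gordan (vector-coupling) coefficient.
√[5·3!3!1!/8! · 3!3!3!1!3!1!] = √(81/14)
  +(−1)^2/∏(2,1,1,1,2,0)! = 1/4  (running 1/4)
  +(−1)^3/∏(3,0,0,0,3,1)! = -1/36  (running 2/9)
⟨..|..⟩ = √(81/14)·(2/9) = +0.534522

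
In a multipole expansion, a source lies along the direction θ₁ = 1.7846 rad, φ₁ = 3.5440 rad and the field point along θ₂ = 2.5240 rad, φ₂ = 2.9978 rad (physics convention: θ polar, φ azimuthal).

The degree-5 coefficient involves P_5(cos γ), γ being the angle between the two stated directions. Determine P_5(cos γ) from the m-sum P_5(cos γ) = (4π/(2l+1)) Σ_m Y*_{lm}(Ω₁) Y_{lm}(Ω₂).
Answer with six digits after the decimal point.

-0.284588

Term-by-term m-sum for l=5 (normalisation 4π/11 = 1.142397):
  term(m=-5) = -0.01146 + 0.00499j   from Y*(Ω₁)=0.17665 - 0.37403j, Y(Ω₂)=-0.02274 - 0.01990j
  term(m=-4) = -0.02202 + 0.03123j   from Y*(Ω₁)=0.01103 - 0.28379j, Y(Ω₂)=-0.11290 - 0.07319j
  term(m=-3) = 0.00435 - 0.06412j   from Y*(Ω₁)=0.06829 + 0.17948j, Y(Ω₂)=-0.30401 - 0.13993j
  term(m=-2) = -0.06297 - 0.12144j   from Y*(Ω₁)=0.20591 + 0.21407j, Y(Ω₂)=-0.44164 - 0.13063j
  term(m=-1) = 0.01988 + 0.01209j   from Y*(Ω₁)=-0.11873 - 0.05054j, Y(Ω₂)=-0.17845 - 0.02584j
  term(m=+0) = -0.10468 + 0.00000j   from Y*(Ω₁)=-0.29718 + 0.00000j, Y(Ω₂)=0.35224 + 0.00000j
  term(m=+1) = 0.01988 - 0.01209j   from Y*(Ω₁)=0.11873 - 0.05054j, Y(Ω₂)=0.17845 - 0.02584j
  term(m=+2) = -0.06297 + 0.12144j   from Y*(Ω₁)=0.20591 - 0.21407j, Y(Ω₂)=-0.44164 + 0.13063j
  term(m=+3) = 0.00435 + 0.06412j   from Y*(Ω₁)=-0.06829 + 0.17948j, Y(Ω₂)=0.30401 - 0.13993j
  term(m=+4) = -0.02202 - 0.03123j   from Y*(Ω₁)=0.01103 + 0.28379j, Y(Ω₂)=-0.11290 + 0.07319j
  term(m=+5) = -0.01146 - 0.00499j   from Y*(Ω₁)=-0.17665 - 0.37403j, Y(Ω₂)=0.02274 - 0.01990j
Total Σ_m = -0.24911 + 0.00000j. Multiply by 1.142397: -0.28459 + 0.00000j. P_5(cos γ) = -0.284588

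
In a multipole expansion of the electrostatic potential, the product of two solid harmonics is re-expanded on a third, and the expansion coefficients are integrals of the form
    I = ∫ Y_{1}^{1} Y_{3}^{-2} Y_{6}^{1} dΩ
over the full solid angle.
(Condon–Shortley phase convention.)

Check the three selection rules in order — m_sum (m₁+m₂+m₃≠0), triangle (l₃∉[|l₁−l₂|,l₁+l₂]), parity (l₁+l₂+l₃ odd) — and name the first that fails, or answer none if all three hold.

triangle

m₁+m₂+m₃ = 1 − 2 + 1 = 0  ✓
triangle: need |l₁−l₂| ≤ l₃ ≤ l₁+l₂ = [2,4]; l₃=6 is outside  ✗
parity: l₁+l₂+l₃ = 10 is even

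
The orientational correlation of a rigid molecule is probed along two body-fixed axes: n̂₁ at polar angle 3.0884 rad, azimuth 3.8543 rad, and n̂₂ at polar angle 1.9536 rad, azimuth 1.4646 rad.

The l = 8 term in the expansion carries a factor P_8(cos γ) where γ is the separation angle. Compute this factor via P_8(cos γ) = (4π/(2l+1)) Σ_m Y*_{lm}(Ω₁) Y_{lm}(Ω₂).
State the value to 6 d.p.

-0.275288

Term-by-term m-sum for l=8 (normalisation 4π/17 = 0.739198):
  [-8]  conj(Y_{8,-8})(Ω₁) = +0.000000-0.000000i ; Y_{8,-8}(Ω₂) = +0.186586+0.212213i ; Δ = +0.000000+0.000000i
  [-7]  conj(Y_{8,-7})(Ω₁) = +0.000000-0.000000i ; Y_{8,-7}(Ω₂) = +0.308024-0.335065i ; Δ = -0.000000-0.000000i
  [-6]  conj(Y_{8,-6})(Ω₁) = -0.000000-0.000000i ; Y_{8,-6}(Ω₂) = -0.210651-0.155917i ; Δ = -0.000000+0.000000i
  [-5]  conj(Y_{8,-5})(Ω₁) = -0.000004-0.000002i ; Y_{8,-5}(Ω₂) = +0.095836-0.163198i ; Δ = -0.000001+0.000000i
  [-4]  conj(Y_{8,-4})(Ω₁) = -0.000103+0.000031i ; Y_{8,-4}(Ω₂) = -0.310888-0.140622i ; Δ = +0.000036+0.000005i
  [-3]  conj(Y_{8,-3})(Ω₁) = -0.001117+0.001753i ; Y_{8,-3}(Ω₂) = +0.010740-0.032561i ; Δ = +0.000045+0.000055i
  [-2]  conj(Y_{8,-2})(Ω₁) = +0.004161+0.028422i ; Y_{8,-2}(Ω₂) = -0.327991-0.070730i ; Δ = +0.000645-0.009617i
  [-1]  conj(Y_{8,-1})(Ω₁) = +0.193627+0.167342i ; Y_{8,-1}(Ω₂) = -0.003318+0.031124i ; Δ = -0.005851+0.005471i
  [+0]  conj(Y_{8,0})(Ω₁) = +1.104612-0.000000i ; Y_{8,0}(Ω₂) = -0.327867+0.000000i ; Δ = -0.362166+0.000000i
  [+1]  conj(Y_{8,1})(Ω₁) = -0.193627+0.167342i ; Y_{8,1}(Ω₂) = +0.003318+0.031124i ; Δ = -0.005851-0.005471i
  [+2]  conj(Y_{8,2})(Ω₁) = +0.004161-0.028422i ; Y_{8,2}(Ω₂) = -0.327991+0.070730i ; Δ = +0.000645+0.009617i
  [+3]  conj(Y_{8,3})(Ω₁) = +0.001117+0.001753i ; Y_{8,3}(Ω₂) = -0.010740-0.032561i ; Δ = +0.000045-0.000055i
  [+4]  conj(Y_{8,4})(Ω₁) = -0.000103-0.000031i ; Y_{8,4}(Ω₂) = -0.310888+0.140622i ; Δ = +0.000036-0.000005i
  [+5]  conj(Y_{8,5})(Ω₁) = +0.000004-0.000002i ; Y_{8,5}(Ω₂) = -0.095836-0.163198i ; Δ = -0.000001-0.000000i
  [+6]  conj(Y_{8,6})(Ω₁) = -0.000000+0.000000i ; Y_{8,6}(Ω₂) = -0.210651+0.155917i ; Δ = -0.000000-0.000000i
  [+7]  conj(Y_{8,7})(Ω₁) = -0.000000-0.000000i ; Y_{8,7}(Ω₂) = -0.308024-0.335065i ; Δ = -0.000000+0.000000i
  [+8]  conj(Y_{8,8})(Ω₁) = +0.000000+0.000000i ; Y_{8,8}(Ω₂) = +0.186586-0.212213i ; Δ = +0.000000-0.000000i
Σ over m = -0.372415+0.000000i; ×(4π/17) → -0.275288+0.000000i. Real part: -0.275288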